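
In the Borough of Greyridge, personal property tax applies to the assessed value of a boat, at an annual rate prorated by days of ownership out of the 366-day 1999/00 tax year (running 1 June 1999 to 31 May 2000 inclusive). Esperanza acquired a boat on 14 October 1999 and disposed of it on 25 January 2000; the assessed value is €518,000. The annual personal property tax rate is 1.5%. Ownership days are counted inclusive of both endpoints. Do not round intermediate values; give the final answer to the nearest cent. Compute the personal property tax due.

€2,207.87

Days held (14 October 1999 – 25 January 2000): 104 out of 366
Tax = €518,000 × 1.5% × 104/366 = €2,207.8689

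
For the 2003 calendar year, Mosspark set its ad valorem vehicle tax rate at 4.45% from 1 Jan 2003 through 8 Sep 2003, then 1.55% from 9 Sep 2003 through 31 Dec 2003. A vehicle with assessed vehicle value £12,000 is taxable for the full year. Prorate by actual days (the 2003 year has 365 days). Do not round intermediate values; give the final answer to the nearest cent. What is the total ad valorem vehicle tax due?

£425.31

1 Jan – 8 Sep 2003: 251 days at 4.45% → £12,000 × 4.45% × 251/365 = £367.2164
9 Sep – 31 Dec 2003: 114 days at 1.55% → £12,000 × 1.55% × 114/365 = £58.0932
Total = £425.3096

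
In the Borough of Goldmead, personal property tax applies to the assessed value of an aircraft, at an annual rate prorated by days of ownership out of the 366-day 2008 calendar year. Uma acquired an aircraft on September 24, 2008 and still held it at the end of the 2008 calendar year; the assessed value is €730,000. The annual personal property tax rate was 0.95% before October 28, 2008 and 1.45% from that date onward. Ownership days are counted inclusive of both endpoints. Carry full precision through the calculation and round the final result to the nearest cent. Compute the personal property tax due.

€2,524.08

September 24 – October 27, 2008: 34 days at 0.95% → €730,000 × 0.95% × 34/366 = €644.2350
October 28 – December 31, 2008: 65 days at 1.45% → €730,000 × 1.45% × 65/366 = €1,879.8497
Total = €2,524.0847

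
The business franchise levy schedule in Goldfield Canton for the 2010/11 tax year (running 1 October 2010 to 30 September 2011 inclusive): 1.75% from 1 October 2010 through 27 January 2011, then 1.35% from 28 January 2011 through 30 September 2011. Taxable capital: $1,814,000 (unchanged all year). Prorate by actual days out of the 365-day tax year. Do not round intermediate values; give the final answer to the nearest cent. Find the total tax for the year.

1 October 2010 – 27 January 2011: 119 days at 1.75% → $1,814,000 × 1.75% × 119/365 = $10,349.7397
28 January – 30 September 2011: 246 days at 1.35% → $1,814,000 × 1.35% × 246/365 = $16,504.9151
Total = $26,854.6548

$26,854.65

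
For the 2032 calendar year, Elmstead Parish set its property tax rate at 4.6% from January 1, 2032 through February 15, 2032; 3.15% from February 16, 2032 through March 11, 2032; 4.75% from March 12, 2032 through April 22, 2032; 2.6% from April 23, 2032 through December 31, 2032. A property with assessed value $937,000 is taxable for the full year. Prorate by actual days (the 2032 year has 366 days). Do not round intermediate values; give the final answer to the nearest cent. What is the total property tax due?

$29,381.09

January 1 – February 15, 2032: 46 days at 4.6% → $937,000 × 4.6% × 46/366 = $5,417.1913
February 16 – March 11, 2032: 25 days at 3.15% → $937,000 × 3.15% × 25/366 = $2,016.0861
March 12 – April 22, 2032: 42 days at 4.75% → $937,000 × 4.75% × 42/366 = $5,107.4180
April 23 – December 31, 2032: 253 days at 2.6% → $937,000 × 2.6% × 253/366 = $16,840.3989
Total = $29,381.0943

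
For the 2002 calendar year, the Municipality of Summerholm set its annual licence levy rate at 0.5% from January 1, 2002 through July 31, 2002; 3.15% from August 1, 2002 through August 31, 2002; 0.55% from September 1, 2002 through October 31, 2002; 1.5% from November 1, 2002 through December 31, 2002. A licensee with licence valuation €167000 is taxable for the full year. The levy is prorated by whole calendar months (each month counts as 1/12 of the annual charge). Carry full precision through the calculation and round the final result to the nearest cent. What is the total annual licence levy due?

€1496.04

January 1 – July 31, 2002: 7 months at 0.5% → €167000 × 0.5% × 7/12 = €487.0833
August 1 – August 31, 2002: 1 month at 3.15% → €167000 × 3.15% × 1/12 = €438.3750
September 1 – October 31, 2002: 2 months at 0.55% → €167000 × 0.55% × 2/12 = €153.0833
November 1 – December 31, 2002: 2 months at 1.5% → €167000 × 1.5% × 2/12 = €417.5000
Total = €1496.0417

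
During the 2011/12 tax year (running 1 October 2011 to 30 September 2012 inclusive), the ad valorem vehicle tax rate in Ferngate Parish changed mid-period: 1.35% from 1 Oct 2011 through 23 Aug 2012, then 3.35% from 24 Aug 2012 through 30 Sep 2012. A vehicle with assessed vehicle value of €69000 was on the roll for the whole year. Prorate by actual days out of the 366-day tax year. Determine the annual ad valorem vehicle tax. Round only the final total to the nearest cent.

1 Oct 2011 – 23 Aug 2012: 328 days at 1.35% → €69000 × 1.35% × 328/366 = €834.7869
24 Aug – 30 Sep 2012: 38 days at 3.35% → €69000 × 3.35% × 38/366 = €239.9918
Total = €1074.7787

€1074.78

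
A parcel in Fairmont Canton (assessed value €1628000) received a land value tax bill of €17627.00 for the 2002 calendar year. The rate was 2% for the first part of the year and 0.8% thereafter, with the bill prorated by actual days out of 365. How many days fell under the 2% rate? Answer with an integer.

Let d = days at the first rate; then 365 − d days at the second rate.
€1628000 × [2%·d + 0.8%·(365−d)] / 365 = €17627.00
Solving gives d = 86, so the new rate took effect on 28 Mar 2002.

86 days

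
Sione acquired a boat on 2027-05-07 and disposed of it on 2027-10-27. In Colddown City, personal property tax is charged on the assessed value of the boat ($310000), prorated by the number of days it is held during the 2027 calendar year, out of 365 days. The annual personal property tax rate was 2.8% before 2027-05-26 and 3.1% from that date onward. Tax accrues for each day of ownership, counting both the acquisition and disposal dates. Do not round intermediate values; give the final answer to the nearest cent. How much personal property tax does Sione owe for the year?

$4532.79

2027-05-07 to 2027-05-25: 19 days at 2.8% → $310000 × 2.8% × 19/365 = $451.8356
2027-05-26 to 2027-10-27: 155 days at 3.1% → $310000 × 3.1% × 155/365 = $4080.9589
Total = $4532.7945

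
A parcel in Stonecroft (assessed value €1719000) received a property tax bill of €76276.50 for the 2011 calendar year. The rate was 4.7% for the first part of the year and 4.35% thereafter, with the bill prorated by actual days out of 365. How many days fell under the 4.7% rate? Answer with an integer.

91 days

Let d = days at the first rate; then 365 − d days at the second rate.
€1719000 × [4.7%·d + 4.35%·(365−d)] / 365 = €76276.50
Solving gives d = 91, so the new rate took effect on April 2, 2011.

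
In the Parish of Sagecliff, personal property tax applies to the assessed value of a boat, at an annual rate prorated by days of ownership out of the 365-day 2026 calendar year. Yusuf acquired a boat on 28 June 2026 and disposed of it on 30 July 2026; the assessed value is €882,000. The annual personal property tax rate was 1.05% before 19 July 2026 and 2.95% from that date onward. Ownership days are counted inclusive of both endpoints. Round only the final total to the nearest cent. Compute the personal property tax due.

€1,388.24

28 June – 18 July 2026: 21 days at 1.05% → €882,000 × 1.05% × 21/365 = €532.8247
19 July – 30 July 2026: 12 days at 2.95% → €882,000 × 2.95% × 12/365 = €855.4192
Total = €1,388.2438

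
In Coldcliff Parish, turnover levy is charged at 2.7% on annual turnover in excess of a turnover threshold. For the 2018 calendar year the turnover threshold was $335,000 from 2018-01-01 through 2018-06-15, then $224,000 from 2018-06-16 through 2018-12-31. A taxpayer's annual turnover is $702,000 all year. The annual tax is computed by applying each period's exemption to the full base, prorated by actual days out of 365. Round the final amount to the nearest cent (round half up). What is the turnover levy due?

$11,542.98

2018-01-01 to 2018-06-15: 166 days, exemption $335,000 → ($702,000 − $335,000) × 2.7% × 166/365 = $4,506.5589
2018-06-16 to 2018-12-31: 199 days, exemption $224,000 → ($702,000 − $224,000) × 2.7% × 199/365 = $7,036.4219
Total = $11,542.9808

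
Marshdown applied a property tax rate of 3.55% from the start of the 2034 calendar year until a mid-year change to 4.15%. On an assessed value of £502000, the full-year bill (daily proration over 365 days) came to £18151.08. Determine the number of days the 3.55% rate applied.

Let d = days at the first rate; then 365 − d days at the second rate.
£502000 × [3.55%·d + 4.15%·(365−d)] / 365 = £18151.08
Solving gives d = 325, so the new rate took effect on 22 November 2034.

325 days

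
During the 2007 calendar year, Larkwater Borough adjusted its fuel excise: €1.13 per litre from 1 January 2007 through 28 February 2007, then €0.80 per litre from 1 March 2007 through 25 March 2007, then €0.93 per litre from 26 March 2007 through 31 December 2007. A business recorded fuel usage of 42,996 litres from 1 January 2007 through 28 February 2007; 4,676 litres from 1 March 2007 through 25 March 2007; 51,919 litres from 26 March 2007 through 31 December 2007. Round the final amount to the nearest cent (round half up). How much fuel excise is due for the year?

1 January – 28 February 2007: 42,996 litres at €1.13/litre → €48,585.48
1 March – 25 March 2007: 4,676 litres at €0.80/litre → €3,740.80
26 March – 31 December 2007: 51,919 litres at €0.93/litre → €48,284.67

€100,610.95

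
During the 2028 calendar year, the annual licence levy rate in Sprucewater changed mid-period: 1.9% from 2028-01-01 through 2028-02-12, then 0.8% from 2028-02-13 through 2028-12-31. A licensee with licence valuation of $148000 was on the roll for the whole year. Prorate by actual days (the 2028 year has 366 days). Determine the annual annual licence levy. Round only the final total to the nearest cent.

$1375.27

2028-01-01 to 2028-02-12: 43 days at 1.9% → $148000 × 1.9% × 43/366 = $330.3716
2028-02-13 to 2028-12-31: 323 days at 0.8% → $148000 × 0.8% × 323/366 = $1044.8962
Total = $1375.2678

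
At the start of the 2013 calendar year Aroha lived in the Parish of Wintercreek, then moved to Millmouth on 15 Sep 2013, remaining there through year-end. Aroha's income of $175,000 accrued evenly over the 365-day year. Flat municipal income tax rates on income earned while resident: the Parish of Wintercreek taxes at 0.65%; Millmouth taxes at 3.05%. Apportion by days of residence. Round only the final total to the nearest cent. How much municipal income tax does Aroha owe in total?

The Parish of Wintercreek, 1 Jan – 14 Sep 2013: 257 days → $175,000 × 0.65% × 257/365 = $800.9247
Millmouth, 15 Sep – 31 Dec 2013: 108 days → $175,000 × 3.05% × 108/365 = $1,579.3151
Total = $2,380.2397

$2,380.24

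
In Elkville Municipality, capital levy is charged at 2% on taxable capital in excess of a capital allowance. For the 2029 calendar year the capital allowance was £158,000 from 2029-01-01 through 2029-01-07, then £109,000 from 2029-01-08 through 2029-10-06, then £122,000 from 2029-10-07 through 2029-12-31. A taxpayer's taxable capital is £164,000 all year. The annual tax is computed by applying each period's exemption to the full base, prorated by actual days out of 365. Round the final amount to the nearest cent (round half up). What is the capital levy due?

2029-01-01 to 2029-01-07: 7 days, exemption £158,000 → (£164,000 − £158,000) × 2% × 7/365 = £2.3014
2029-01-08 to 2029-10-06: 272 days, exemption £109,000 → (£164,000 − £109,000) × 2% × 272/365 = £819.7260
2029-10-07 to 2029-12-31: 86 days, exemption £122,000 → (£164,000 − £122,000) × 2% × 86/365 = £197.9178
Total = £1,019.9452

£1,019.95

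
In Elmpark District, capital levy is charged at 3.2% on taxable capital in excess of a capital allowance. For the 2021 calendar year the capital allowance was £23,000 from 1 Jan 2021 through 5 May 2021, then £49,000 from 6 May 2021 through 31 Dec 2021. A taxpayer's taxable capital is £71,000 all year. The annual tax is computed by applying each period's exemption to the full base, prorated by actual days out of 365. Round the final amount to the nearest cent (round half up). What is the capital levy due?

1 Jan – 5 May 2021: 125 days, exemption £23,000 → (£71,000 − £23,000) × 3.2% × 125/365 = £526.0274
6 May – 31 Dec 2021: 240 days, exemption £49,000 → (£71,000 − £49,000) × 3.2% × 240/365 = £462.9041
Total = £988.9315

£988.93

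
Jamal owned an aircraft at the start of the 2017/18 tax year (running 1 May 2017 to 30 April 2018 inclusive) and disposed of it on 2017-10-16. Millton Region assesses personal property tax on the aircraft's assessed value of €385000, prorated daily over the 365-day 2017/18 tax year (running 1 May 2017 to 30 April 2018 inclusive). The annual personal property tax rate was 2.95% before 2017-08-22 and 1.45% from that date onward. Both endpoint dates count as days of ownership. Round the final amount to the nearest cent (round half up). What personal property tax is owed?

2017-05-01 to 2017-08-21: 113 days at 2.95% → €385000 × 2.95% × 113/365 = €3516.1575
2017-08-22 to 2017-10-16: 56 days at 1.45% → €385000 × 1.45% × 56/365 = €856.4932
Total = €4372.6507

€4372.65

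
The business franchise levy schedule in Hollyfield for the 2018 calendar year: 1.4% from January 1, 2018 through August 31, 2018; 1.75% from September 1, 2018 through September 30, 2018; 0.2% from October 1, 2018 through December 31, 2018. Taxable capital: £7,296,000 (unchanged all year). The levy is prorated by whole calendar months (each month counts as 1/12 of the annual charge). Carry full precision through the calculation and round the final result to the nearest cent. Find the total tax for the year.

January 1 – August 31, 2018: 8 months at 1.4% → £7,296,000 × 1.4% × 8/12 = £68,096.0000
September 1 – September 30, 2018: 1 month at 1.75% → £7,296,000 × 1.75% × 1/12 = £10,640.0000
October 1 – December 31, 2018: 3 months at 0.2% → £7,296,000 × 0.2% × 3/12 = £3,648.0000
Total = £82,384.0000

£82,384.00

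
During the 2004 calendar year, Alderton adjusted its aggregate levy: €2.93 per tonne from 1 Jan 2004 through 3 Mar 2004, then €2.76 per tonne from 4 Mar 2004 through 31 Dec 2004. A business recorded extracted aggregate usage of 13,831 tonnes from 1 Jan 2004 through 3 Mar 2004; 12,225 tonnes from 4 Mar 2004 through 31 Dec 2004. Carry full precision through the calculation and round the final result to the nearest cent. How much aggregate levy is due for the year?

€74,265.83

1 Jan – 3 Mar 2004: 13,831 tonnes at €2.93/tonne → €40,524.83
4 Mar – 31 Dec 2004: 12,225 tonnes at €2.76/tonne → €33,741.00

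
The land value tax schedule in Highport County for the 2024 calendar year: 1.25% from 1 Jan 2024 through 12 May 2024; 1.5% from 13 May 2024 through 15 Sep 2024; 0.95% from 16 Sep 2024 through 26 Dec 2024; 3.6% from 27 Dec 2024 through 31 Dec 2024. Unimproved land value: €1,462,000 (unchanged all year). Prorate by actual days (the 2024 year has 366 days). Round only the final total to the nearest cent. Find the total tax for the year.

1 Jan – 12 May 2024: 133 days at 1.25% → €1,462,000 × 1.25% × 133/366 = €6,640.9153
13 May – 15 Sep 2024: 126 days at 1.5% → €1,462,000 × 1.5% × 126/366 = €7,549.6721
16 Sep – 26 Dec 2024: 102 days at 0.95% → €1,462,000 × 0.95% × 102/366 = €3,870.7049
27 Dec – 31 Dec 2024: 5 days at 3.6% → €1,462,000 × 3.6% × 5/366 = €719.0164
Total = €18,780.3087

€18,780.31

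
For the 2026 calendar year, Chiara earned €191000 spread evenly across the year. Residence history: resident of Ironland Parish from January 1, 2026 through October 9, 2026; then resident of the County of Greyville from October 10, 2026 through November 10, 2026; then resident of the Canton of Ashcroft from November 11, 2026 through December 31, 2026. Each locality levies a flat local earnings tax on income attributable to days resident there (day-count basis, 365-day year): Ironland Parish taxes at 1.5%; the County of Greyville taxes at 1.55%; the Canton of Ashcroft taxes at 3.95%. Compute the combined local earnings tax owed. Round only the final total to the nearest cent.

Ironland Parish, January 1 – October 9, 2026: 282 days → €191000 × 1.5% × 282/365 = €2213.5068
The County of Greyville, October 10 – November 10, 2026: 32 days → €191000 × 1.55% × 32/365 = €259.5507
The Canton of Ashcroft, November 11 – December 31, 2026: 51 days → €191000 × 3.95% × 51/365 = €1054.1630
Total = €3527.2205

€3527.22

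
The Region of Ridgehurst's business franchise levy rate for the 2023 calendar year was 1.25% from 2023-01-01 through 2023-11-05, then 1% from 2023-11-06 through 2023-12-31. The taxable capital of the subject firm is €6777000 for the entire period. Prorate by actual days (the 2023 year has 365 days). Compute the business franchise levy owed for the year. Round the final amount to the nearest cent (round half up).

€82113.10

2023-01-01 to 2023-11-05: 309 days at 1.25% → €6777000 × 1.25% × 309/365 = €71715.5137
2023-11-06 to 2023-12-31: 56 days at 1% → €6777000 × 1% × 56/365 = €10397.5890
Total = €82113.1027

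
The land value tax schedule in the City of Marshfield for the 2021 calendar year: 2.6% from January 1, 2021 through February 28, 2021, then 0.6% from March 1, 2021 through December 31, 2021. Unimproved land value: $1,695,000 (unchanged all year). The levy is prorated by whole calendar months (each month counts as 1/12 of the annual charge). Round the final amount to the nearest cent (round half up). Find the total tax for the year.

$15,820.00

January 1 – February 28, 2021: 2 months at 2.6% → $1,695,000 × 2.6% × 2/12 = $7,345.0000
March 1 – December 31, 2021: 10 months at 0.6% → $1,695,000 × 0.6% × 10/12 = $8,475.0000
Total = $15,820.0000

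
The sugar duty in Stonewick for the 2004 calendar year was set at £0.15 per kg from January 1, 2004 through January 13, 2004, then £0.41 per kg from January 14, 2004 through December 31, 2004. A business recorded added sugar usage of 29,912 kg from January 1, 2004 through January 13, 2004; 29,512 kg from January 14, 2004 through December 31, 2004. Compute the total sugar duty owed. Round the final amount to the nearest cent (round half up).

£16,586.72

January 1 – January 13, 2004: 29,912 kg at £0.15/kg → £4,486.80
January 14 – December 31, 2004: 29,512 kg at £0.41/kg → £12,099.92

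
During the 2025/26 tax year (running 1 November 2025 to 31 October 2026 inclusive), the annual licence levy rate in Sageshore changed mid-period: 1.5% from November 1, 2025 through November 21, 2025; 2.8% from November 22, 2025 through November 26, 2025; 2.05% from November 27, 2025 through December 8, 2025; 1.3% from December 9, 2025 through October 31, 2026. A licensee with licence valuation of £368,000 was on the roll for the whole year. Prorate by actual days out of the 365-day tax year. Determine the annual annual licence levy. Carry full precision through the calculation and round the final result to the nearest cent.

November 1 – November 21, 2025: 21 days at 1.5% → £368,000 × 1.5% × 21/365 = £317.5890
November 22 – November 26, 2025: 5 days at 2.8% → £368,000 × 2.8% × 5/365 = £141.1507
November 27 – December 8, 2025: 12 days at 2.05% → £368,000 × 2.05% × 12/365 = £248.0219
December 9, 2025 – October 31, 2026: 327 days at 1.3% → £368,000 × 1.3% × 327/365 = £4,285.9397
Total = £4,992.7014

£4,992.70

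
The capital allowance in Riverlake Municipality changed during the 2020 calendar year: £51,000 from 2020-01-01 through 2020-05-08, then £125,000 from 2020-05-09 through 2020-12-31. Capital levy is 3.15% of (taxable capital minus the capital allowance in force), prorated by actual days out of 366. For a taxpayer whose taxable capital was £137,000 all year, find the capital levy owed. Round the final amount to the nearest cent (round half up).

2020-01-01 to 2020-05-08: 129 days, exemption £51,000 → (£137,000 − £51,000) × 3.15% × 129/366 = £954.8115
2020-05-09 to 2020-12-31: 237 days, exemption £125,000 → (£137,000 − £125,000) × 3.15% × 237/366 = £244.7705
Total = £1,199.5820

£1,199.58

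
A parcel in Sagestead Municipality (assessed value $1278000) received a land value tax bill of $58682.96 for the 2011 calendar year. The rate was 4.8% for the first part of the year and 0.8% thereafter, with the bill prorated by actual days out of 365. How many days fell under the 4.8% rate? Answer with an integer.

346 days

Let d = days at the first rate; then 365 − d days at the second rate.
$1278000 × [4.8%·d + 0.8%·(365−d)] / 365 = $58682.96
Solving gives d = 346, so the new rate took effect on December 13, 2011.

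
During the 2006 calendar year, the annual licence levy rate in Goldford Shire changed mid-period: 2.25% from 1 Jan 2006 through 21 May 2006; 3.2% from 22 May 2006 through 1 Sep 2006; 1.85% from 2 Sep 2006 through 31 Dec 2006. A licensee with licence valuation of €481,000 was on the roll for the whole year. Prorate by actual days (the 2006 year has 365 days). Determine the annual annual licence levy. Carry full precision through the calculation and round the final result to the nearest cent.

€11,474.16

1 Jan – 21 May 2006: 141 days at 2.25% → €481,000 × 2.25% × 141/365 = €4,180.7466
22 May – 1 Sep 2006: 103 days at 3.2% → €481,000 × 3.2% × 103/365 = €4,343.4959
2 Sep – 31 Dec 2006: 121 days at 1.85% → €481,000 × 1.85% × 121/365 = €2,949.9137
Total = €11,474.1562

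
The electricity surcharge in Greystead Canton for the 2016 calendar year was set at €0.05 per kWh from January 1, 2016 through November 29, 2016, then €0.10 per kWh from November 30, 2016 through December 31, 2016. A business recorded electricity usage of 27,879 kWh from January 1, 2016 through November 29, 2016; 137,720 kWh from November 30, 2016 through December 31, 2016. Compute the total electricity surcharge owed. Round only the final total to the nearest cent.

€15,165.95

January 1 – November 29, 2016: 27,879 kWh at €0.05/kWh → €1,393.95
November 30 – December 31, 2016: 137,720 kWh at €0.10/kWh → €13,772.00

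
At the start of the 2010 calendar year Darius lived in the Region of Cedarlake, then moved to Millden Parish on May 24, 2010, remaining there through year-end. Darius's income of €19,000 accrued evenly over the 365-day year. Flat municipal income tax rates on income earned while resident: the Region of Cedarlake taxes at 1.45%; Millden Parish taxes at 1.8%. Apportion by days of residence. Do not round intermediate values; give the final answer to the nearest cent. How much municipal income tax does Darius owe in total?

The Region of Cedarlake, January 1 – May 23, 2010: 143 days → €19,000 × 1.45% × 143/365 = €107.9356
Millden Parish, May 24 – December 31, 2010: 222 days → €19,000 × 1.8% × 222/365 = €208.0110
Total = €315.9466

€315.95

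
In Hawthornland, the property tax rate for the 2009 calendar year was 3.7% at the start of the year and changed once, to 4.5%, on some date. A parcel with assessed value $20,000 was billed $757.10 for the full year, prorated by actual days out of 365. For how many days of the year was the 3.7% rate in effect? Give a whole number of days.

Let d = days at the first rate; then 365 − d days at the second rate.
$20,000 × [3.7%·d + 4.5%·(365−d)] / 365 = $757.10
Solving gives d = 326, so the new rate took effect on November 23, 2009.

326 days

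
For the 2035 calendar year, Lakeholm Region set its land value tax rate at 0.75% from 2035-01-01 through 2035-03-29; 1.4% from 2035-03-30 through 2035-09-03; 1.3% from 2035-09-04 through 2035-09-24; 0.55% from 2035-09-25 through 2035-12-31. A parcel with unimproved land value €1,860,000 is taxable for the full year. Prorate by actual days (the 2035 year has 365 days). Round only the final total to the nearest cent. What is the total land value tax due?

2035-01-01 to 2035-03-29: 88 days at 0.75% → €1,860,000 × 0.75% × 88/365 = €3,363.2877
2035-03-30 to 2035-09-03: 158 days at 1.4% → €1,860,000 × 1.4% × 158/365 = €11,272.1096
2035-09-04 to 2035-09-24: 21 days at 1.3% → €1,860,000 × 1.3% × 21/365 = €1,391.1781
2035-09-25 to 2035-12-31: 98 days at 0.55% → €1,860,000 × 0.55% × 98/365 = €2,746.6849
Total = €18,773.2603

€18,773.26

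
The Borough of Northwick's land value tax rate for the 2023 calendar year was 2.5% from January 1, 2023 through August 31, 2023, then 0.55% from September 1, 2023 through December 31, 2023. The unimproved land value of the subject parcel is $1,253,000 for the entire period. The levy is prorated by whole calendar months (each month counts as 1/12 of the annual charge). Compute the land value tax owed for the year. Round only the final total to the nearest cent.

January 1 – August 31, 2023: 8 months at 2.5% → $1,253,000 × 2.5% × 8/12 = $20,883.3333
September 1 – December 31, 2023: 4 months at 0.55% → $1,253,000 × 0.55% × 4/12 = $2,297.1667
Total = $23,180.5000

$23,180.50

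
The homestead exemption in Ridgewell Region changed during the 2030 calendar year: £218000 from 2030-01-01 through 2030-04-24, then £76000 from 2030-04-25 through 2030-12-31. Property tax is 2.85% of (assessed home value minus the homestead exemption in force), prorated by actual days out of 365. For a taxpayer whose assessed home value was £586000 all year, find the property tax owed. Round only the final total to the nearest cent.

£13271.01

2030-01-01 to 2030-04-24: 114 days, exemption £218000 → (£586000 − £218000) × 2.85% × 114/365 = £3275.7041
2030-04-25 to 2030-12-31: 251 days, exemption £76000 → (£586000 − £76000) × 2.85% × 251/365 = £9995.3014
Total = £13271.0055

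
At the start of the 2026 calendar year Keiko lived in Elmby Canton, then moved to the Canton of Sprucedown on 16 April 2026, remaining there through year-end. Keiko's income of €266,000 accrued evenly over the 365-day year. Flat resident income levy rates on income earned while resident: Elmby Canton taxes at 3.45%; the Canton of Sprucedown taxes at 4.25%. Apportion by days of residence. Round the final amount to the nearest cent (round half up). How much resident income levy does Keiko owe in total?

Elmby Canton, 1 January – 15 April 2026: 105 days → €266,000 × 3.45% × 105/365 = €2,639.9589
The Canton of Sprucedown, 16 April – 31 December 2026: 260 days → €266,000 × 4.25% × 260/365 = €8,052.8767
Total = €10,692.8356

€10,692.84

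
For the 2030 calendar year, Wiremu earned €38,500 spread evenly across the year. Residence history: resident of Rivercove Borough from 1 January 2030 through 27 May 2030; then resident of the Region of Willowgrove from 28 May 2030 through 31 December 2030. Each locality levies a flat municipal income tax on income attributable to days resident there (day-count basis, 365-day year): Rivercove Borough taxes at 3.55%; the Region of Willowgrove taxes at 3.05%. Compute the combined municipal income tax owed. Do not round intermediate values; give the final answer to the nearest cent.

€1,251.78

Rivercove Borough, 1 January – 27 May 2030: 147 days → €38,500 × 3.55% × 147/365 = €550.4445
The Region of Willowgrove, 28 May – 31 December 2030: 218 days → €38,500 × 3.05% × 218/365 = €701.3329
Total = €1,251.7774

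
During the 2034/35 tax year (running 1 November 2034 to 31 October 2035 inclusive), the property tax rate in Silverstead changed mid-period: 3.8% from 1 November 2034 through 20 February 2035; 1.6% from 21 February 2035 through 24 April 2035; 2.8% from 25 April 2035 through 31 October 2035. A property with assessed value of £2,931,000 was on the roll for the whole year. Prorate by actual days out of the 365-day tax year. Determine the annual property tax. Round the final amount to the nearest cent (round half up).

1 November 2034 – 20 February 2035: 112 days at 3.8% → £2,931,000 × 3.8% × 112/365 = £34,176.2630
21 February – 24 April 2035: 63 days at 1.6% → £2,931,000 × 1.6% × 63/365 = £8,094.3781
25 April – 31 October 2035: 190 days at 2.8% → £2,931,000 × 2.8% × 190/365 = £42,720.3288
Total = £84,990.9699

£84,990.97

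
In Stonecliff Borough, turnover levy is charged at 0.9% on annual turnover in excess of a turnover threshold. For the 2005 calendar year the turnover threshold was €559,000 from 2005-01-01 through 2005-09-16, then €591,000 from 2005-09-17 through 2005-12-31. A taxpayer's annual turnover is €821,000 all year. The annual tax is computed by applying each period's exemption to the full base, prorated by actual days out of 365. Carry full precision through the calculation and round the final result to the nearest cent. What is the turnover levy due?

€2,274.36

2005-01-01 to 2005-09-16: 259 days, exemption €559,000 → (€821,000 − €559,000) × 0.9% × 259/365 = €1,673.2110
2005-09-17 to 2005-12-31: 106 days, exemption €591,000 → (€821,000 − €591,000) × 0.9% × 106/365 = €601.1507
Total = €2,274.3616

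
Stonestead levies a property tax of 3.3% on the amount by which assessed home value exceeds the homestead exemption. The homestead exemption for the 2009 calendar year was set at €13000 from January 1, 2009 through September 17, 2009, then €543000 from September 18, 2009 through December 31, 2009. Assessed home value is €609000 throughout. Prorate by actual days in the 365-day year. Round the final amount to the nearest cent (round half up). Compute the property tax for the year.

January 1 – September 17, 2009: 260 days, exemption €13000 → (€609000 − €13000) × 3.3% × 260/365 = €14010.0822
September 18 – December 31, 2009: 105 days, exemption €543000 → (€609000 − €543000) × 3.3% × 105/365 = €626.5479
Total = €14636.6301

€14636.63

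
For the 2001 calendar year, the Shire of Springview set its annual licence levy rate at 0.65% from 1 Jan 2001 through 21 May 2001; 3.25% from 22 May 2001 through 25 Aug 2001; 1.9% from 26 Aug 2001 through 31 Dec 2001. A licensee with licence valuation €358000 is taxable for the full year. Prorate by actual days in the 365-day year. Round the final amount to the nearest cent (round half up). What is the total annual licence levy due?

1 Jan – 21 May 2001: 141 days at 0.65% → €358000 × 0.65% × 141/365 = €898.9233
22 May – 25 Aug 2001: 96 days at 3.25% → €358000 × 3.25% × 96/365 = €3060.1644
26 Aug – 31 Dec 2001: 128 days at 1.9% → €358000 × 1.9% × 128/365 = €2385.3589
Total = €6344.4466

€6344.45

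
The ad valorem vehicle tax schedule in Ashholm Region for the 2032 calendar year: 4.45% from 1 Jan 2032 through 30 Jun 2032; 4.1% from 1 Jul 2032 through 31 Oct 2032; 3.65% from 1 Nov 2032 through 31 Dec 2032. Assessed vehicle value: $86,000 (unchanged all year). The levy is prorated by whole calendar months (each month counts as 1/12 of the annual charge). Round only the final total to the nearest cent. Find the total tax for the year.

$3,612.00

1 Jan – 30 Jun 2032: 6 months at 4.45% → $86,000 × 4.45% × 6/12 = $1,913.5000
1 Jul – 31 Oct 2032: 4 months at 4.1% → $86,000 × 4.1% × 4/12 = $1,175.3333
1 Nov – 31 Dec 2032: 2 months at 3.65% → $86,000 × 3.65% × 2/12 = $523.1667
Total = $3,612.0000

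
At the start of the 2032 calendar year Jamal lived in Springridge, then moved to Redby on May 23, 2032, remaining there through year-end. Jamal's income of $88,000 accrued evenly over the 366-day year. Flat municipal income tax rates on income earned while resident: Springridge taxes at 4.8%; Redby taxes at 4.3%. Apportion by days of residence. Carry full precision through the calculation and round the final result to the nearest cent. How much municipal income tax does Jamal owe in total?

$3,955.91

Springridge, January 1 – May 22, 2032: 143 days → $88,000 × 4.8% × 143/366 = $1,650.3607
Redby, May 23 – December 31, 2032: 223 days → $88,000 × 4.3% × 223/366 = $2,305.5519
Total = $3,955.9126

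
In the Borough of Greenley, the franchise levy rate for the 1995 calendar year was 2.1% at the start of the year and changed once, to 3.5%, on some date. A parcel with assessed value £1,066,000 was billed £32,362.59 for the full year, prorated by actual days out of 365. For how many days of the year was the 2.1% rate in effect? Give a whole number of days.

121 days

Let d = days at the first rate; then 365 − d days at the second rate.
£1,066,000 × [2.1%·d + 3.5%·(365−d)] / 365 = £32,362.59
Solving gives d = 121, so the new rate took effect on May 2, 1995.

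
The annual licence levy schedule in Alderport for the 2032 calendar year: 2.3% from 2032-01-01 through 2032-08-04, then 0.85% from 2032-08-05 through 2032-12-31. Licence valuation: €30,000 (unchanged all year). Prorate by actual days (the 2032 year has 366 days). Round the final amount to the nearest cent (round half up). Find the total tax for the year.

2032-01-01 to 2032-08-04: 217 days at 2.3% → €30,000 × 2.3% × 217/366 = €409.0984
2032-08-05 to 2032-12-31: 149 days at 0.85% → €30,000 × 0.85% × 149/366 = €103.8115
Total = €512.9098

€512.91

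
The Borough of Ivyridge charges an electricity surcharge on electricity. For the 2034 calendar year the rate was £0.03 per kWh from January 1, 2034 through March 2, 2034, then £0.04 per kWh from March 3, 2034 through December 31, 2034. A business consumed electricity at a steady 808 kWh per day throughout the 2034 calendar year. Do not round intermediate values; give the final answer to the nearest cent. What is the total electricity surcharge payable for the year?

£11303.92

January 1 – March 2, 2034: 61 days × 808 kWh/day = 49,288 kWh at £0.03/kWh → £1478.64
March 3 – December 31, 2034: 304 days × 808 kWh/day = 245,632 kWh at £0.04/kWh → £9825.28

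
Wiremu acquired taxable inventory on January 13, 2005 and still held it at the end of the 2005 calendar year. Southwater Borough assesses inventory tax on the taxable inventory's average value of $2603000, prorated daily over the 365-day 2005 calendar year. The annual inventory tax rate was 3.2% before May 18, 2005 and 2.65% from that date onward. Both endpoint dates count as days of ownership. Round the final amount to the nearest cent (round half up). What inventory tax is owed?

January 13 – May 17, 2005: 125 days at 3.2% → $2603000 × 3.2% × 125/365 = $28526.0274
May 18 – December 31, 2005: 228 days at 2.65% → $2603000 × 2.65% × 228/365 = $43088.5644
Total = $71614.5918

$71614.59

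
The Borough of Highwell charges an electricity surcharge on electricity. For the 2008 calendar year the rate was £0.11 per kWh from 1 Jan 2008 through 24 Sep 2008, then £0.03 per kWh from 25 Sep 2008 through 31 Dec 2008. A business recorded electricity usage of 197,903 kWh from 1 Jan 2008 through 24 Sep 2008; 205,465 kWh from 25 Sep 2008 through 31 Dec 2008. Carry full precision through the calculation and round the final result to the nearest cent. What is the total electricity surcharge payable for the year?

1 Jan – 24 Sep 2008: 197,903 kWh at £0.11/kWh → £21,769.33
25 Sep – 31 Dec 2008: 205,465 kWh at £0.03/kWh → £6,163.95

£27,933.28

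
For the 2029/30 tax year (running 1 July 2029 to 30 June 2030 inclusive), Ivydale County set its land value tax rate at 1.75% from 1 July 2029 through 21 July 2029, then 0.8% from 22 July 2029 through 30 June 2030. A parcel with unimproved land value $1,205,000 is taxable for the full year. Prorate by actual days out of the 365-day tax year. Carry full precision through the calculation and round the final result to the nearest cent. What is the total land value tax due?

1 July – 21 July 2029: 21 days at 1.75% → $1,205,000 × 1.75% × 21/365 = $1,213.2534
22 July 2029 – 30 June 2030: 344 days at 0.8% → $1,205,000 × 0.8% × 344/365 = $9,085.3699
Total = $10,298.6233

$10,298.62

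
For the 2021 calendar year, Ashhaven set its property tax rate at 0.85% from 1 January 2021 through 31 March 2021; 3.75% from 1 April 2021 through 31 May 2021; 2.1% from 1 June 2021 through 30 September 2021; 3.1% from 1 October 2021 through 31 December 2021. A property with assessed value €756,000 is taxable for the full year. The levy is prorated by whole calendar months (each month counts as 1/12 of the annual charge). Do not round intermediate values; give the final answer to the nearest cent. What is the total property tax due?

1 January – 31 March 2021: 3 months at 0.85% → €756,000 × 0.85% × 3/12 = €1,606.5000
1 April – 31 May 2021: 2 months at 3.75% → €756,000 × 3.75% × 2/12 = €4,725.0000
1 June – 30 September 2021: 4 months at 2.1% → €756,000 × 2.1% × 4/12 = €5,292.0000
1 October – 31 December 2021: 3 months at 3.1% → €756,000 × 3.1% × 3/12 = €5,859.0000
Total = €17,482.5000

€17,482.50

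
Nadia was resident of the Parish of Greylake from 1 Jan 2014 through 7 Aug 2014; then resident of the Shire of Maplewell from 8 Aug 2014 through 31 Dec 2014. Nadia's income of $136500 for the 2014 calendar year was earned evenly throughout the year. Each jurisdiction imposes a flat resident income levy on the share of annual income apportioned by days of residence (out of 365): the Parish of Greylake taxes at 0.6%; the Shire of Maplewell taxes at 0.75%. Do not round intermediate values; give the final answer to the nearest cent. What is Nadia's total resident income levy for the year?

The Parish of Greylake, 1 Jan – 7 Aug 2014: 219 days → $136500 × 0.6% × 219/365 = $491.4000
The Shire of Maplewell, 8 Aug – 31 Dec 2014: 146 days → $136500 × 0.75% × 146/365 = $409.5000
Total = $900.9000

$900.90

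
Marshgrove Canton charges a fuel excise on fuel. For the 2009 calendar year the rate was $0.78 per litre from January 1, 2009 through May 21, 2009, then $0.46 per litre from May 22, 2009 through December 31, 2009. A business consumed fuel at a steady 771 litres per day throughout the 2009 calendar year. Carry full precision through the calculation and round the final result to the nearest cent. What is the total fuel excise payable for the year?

January 1 – May 21, 2009: 141 days × 771 litres/day = 108,711 litres at $0.78/litre → $84,794.58
May 22 – December 31, 2009: 224 days × 771 litres/day = 172,704 litres at $0.46/litre → $79,443.84

$164,238.42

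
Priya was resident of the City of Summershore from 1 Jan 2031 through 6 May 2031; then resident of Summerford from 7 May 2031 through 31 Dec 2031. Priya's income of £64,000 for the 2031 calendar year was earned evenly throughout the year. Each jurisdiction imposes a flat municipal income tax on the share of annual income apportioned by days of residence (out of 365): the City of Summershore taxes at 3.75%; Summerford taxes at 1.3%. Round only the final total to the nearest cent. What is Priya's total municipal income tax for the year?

£1,373.28

The City of Summershore, 1 Jan – 6 May 2031: 126 days → £64,000 × 3.75% × 126/365 = £828.4932
Summerford, 7 May – 31 Dec 2031: 239 days → £64,000 × 1.3% × 239/365 = £544.7890
Total = £1,373.2822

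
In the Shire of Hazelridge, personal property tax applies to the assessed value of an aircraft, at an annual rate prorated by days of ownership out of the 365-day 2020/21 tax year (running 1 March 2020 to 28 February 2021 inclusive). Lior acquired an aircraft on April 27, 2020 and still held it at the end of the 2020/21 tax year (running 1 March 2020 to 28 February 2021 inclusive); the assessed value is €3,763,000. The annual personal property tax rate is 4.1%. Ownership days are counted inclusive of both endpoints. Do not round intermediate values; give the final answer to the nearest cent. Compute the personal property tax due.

Days held (April 27, 2020 – February 28, 2021): 308 out of 365
Tax = €3,763,000 × 4.1% × 308/365 = €130,189.4904

€130,189.49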